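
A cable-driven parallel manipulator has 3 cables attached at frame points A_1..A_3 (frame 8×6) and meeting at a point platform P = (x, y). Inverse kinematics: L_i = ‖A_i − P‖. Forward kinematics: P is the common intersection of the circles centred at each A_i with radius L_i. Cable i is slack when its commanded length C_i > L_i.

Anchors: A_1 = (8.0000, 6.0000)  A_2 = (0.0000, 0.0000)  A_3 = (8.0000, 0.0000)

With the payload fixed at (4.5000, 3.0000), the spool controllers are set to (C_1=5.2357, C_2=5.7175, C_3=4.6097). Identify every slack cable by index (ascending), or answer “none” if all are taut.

1, 2

cable 1: √((3.5000)²+(3.0000)²)=4.6098, C_1=5.2357: slack
cable 2: √((-4.5000)²+(-3.0000)²)=5.4083, C_2=5.7175: slack
cable 3: √((3.5000)²+(-3.0000)²)=4.6098, C_3=4.6097: taut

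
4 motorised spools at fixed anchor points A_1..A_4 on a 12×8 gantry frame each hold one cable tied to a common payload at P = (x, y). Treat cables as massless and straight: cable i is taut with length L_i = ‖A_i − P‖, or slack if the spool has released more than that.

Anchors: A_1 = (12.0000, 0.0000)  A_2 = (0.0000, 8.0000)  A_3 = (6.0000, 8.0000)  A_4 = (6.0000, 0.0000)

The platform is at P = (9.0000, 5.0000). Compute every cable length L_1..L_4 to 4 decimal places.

(5.8310, 9.4868, 4.2426, 5.8310)

cable 1: Δx=3.0000, Δy=-5.0000; L_1 = √(Δx²+Δy²) = 5.8310
cable 2: Δx=-9.0000, Δy=3.0000; L_2 = √(Δx²+Δy²) = 9.4868
cable 3: Δx=-3.0000, Δy=3.0000; L_3 = √(Δx²+Δy²) = 4.2426
cable 4: Δx=-3.0000, Δy=-5.0000; L_4 = √(Δx²+Δy²) = 5.8310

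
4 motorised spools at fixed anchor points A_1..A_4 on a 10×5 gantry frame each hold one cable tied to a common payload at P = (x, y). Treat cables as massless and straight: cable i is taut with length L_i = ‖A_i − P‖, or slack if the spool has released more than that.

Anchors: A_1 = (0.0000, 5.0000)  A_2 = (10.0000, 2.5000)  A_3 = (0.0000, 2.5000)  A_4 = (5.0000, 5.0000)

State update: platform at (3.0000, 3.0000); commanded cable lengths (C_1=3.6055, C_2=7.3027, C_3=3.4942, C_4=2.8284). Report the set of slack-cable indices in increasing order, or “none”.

i=1: geometric 3.6056 vs commanded 3.6055 ⇒ taut
i=2: geometric 7.0178 vs commanded 7.3027 ⇒ slack
i=3: geometric 3.0414 vs commanded 3.4942 ⇒ slack
i=4: geometric 2.8284 vs commanded 2.8284 ⇒ taut

2, 3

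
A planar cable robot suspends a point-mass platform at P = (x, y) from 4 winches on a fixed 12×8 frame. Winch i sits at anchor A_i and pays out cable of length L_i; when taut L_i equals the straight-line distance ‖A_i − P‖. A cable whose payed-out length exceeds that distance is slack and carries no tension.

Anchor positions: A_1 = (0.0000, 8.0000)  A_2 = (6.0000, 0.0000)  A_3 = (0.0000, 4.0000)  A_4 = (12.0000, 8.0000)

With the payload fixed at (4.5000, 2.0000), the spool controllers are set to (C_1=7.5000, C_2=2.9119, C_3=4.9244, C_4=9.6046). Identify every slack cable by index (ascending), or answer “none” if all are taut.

i=1: geometric 7.5000 vs commanded 7.5000 ⇒ taut
i=2: geometric 2.5000 vs commanded 2.9119 ⇒ slack
i=3: geometric 4.9244 vs commanded 4.9244 ⇒ taut
i=4: geometric 9.6047 vs commanded 9.6046 ⇒ taut

2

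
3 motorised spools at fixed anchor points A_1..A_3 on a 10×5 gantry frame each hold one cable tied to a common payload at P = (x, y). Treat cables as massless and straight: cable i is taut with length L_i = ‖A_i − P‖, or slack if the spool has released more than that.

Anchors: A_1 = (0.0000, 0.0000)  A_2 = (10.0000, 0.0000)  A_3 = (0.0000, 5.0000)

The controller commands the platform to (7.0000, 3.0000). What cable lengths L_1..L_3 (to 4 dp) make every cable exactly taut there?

(7.6158, 4.2426, 7.2801)

L_1: Δ = A_1−P = (-7.0000, -3.0000) → ‖Δ‖ = √58.0000 = 7.6158
L_2: Δ = A_2−P = (3.0000, -3.0000) → ‖Δ‖ = √18.0000 = 4.2426
L_3: Δ = A_3−P = (-7.0000, 2.0000) → ‖Δ‖ = √53.0000 = 7.2801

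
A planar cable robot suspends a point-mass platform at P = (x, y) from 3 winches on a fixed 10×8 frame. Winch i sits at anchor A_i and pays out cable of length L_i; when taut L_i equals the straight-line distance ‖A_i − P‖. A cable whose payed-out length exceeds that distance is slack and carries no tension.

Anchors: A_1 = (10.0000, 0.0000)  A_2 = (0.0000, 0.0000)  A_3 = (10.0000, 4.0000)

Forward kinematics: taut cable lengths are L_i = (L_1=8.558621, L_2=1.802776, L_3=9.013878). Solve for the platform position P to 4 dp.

circle eqns → linear via eq_j − eq_1; set k_j = A_j·A_j − L_j²
k_1 = 100.0000+0.0000−73.2500 = 26.7500
20.0000·x + 0.0000·y = k_1−k_2 = 30.0000
0.0000·x − 8.0000·y = k_1−k_3 = -8.0000
solve first two rows → x=1.5000, y=1.0000

(1.5000, 1.0000)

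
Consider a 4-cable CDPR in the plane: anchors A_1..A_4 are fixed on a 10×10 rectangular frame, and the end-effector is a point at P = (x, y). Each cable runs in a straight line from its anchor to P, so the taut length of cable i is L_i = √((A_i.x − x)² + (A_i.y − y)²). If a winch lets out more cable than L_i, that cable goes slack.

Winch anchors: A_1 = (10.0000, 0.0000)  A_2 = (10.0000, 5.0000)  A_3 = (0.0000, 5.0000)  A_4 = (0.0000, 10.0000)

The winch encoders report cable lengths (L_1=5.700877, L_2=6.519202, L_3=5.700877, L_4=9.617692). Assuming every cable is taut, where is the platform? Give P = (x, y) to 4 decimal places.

(4.5000, 1.5000)

expand ‖A_i−P‖²=L_i² and subtract eq 1 (q_i ≔ ‖A_i‖²−L_i²)
q_1 = 100.0000+0.0000−32.5000 = 67.5000
eq1−eq2 → [0.0000  -10.0000]·P = -15.0000
eq1−eq3 → [20.0000  -10.0000]·P = 75.0000
eq1−eq4 → [20.0000  -20.0000]·P = 60.0000
2×2 solve → P = (4.5000, 1.5000)
check cable 4: ‖A_4−P‖² = 92.5000 ≈ L_4² = 92.5000 ✓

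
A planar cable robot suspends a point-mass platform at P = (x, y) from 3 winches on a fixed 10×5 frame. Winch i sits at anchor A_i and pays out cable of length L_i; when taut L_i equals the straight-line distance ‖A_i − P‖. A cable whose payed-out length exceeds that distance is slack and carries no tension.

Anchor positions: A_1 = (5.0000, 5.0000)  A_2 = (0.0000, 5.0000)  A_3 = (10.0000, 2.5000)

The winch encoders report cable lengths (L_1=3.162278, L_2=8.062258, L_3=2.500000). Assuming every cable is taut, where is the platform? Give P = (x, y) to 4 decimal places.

each cable: (A_i−P)·(A_i−P) = L_i²; let c_i = ‖A_i‖²−L_i²
c_1 = 25.0000+25.0000−10.0000 = 40.0000
row 1: 10.0000x + 0.0000y = 80.0000  (c_2=-40.0000)
row 2: -10.0000x + 5.0000y = -60.0000  (c_3=100.0000)
Cramer on rows 1–2 → x = 8.0000, y = 4.0000

(8.0000, 4.0000)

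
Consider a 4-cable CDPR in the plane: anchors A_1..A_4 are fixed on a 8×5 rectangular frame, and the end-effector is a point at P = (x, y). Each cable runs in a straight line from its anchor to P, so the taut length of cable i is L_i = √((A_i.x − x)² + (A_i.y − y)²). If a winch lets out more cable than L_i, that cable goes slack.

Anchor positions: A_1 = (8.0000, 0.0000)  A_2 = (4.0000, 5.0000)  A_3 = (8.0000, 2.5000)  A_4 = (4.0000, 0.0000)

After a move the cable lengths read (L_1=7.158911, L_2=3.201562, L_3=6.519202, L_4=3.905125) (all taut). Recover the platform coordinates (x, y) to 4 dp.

(1.5000, 3.0000)

each cable: (A_i−P)·(A_i−P) = L_i²; let q_i = ‖A_i‖²−L_i²
q_1 = 64.0000+0.0000−51.2500 = 12.7500
row 1: 8.0000x − 10.0000y = -18.0000  (q_2=30.7500)
row 2: 0.0000x − 5.0000y = -15.0000  (q_3=27.7500)
row 3: 8.0000x + 0.0000y = 12.0000  (q_4=0.7500)
Cramer on rows 1–2 → x = 1.5000, y = 3.0000
check cable 4: ‖A_4−P‖² = 15.2500 ≈ L_4² = 15.2500 ✓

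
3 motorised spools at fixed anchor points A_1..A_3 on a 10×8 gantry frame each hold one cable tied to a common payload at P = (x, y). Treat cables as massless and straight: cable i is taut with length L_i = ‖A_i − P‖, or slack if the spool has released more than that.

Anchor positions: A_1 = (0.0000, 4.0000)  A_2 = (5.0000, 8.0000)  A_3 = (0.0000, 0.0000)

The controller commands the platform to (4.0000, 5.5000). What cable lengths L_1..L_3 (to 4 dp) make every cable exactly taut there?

L_1: Δ = A_1−P = (-4.0000, -1.5000) → ‖Δ‖ = √18.2500 = 4.2720
L_2: Δ = A_2−P = (1.0000, 2.5000) → ‖Δ‖ = √7.2500 = 2.6926
L_3: Δ = A_3−P = (-4.0000, -5.5000) → ‖Δ‖ = √46.2500 = 6.8007

(4.2720, 2.6926, 6.8007)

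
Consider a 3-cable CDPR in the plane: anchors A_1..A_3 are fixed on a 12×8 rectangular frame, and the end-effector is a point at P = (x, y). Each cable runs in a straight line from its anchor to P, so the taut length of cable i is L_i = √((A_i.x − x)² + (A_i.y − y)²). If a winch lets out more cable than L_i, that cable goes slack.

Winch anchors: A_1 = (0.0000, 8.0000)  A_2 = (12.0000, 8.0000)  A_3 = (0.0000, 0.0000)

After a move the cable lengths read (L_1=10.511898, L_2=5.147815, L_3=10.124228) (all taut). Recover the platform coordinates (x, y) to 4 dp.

(9.5000, 3.5000)

circle eqns → linear via eq_j − eq_1; set k_j = A_j·A_j − L_j²
k_1 = 0.0000+64.0000−110.5000 = -46.5000
-24.0000·x + 0.0000·y = k_1−k_2 = -228.0000
0.0000·x + 16.0000·y = k_1−k_3 = 56.0000
solve first two rows → x=9.5000, y=3.5000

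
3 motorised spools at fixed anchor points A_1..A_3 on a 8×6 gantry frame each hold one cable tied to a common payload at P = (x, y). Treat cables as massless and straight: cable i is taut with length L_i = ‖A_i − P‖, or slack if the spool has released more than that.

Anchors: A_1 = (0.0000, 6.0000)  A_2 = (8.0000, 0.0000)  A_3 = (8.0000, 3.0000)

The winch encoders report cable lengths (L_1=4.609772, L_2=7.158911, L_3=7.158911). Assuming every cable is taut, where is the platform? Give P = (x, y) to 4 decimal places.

circle eqns → linear via eq_j − eq_1; set q_j = A_j·A_j − L_j²
q_1 = 0.0000+36.0000−21.2500 = 14.7500
-16.0000·x + 12.0000·y = q_1−q_2 = 2.0000
-16.0000·x + 6.0000·y = q_1−q_3 = -7.0000
solve first two rows → x=1.0000, y=1.5000

(1.0000, 1.5000)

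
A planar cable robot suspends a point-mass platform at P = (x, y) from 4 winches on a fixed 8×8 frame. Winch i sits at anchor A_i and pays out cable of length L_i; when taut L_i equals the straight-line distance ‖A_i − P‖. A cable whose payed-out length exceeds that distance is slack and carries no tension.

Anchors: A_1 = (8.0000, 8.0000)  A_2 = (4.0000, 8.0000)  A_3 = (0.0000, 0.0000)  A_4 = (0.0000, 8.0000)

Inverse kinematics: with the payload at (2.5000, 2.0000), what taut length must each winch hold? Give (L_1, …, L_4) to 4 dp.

(8.1394, 6.1847, 3.2016, 6.5000)

cable 1: Δx=5.5000, Δy=6.0000; L_1 = √(Δx²+Δy²) = 8.1394
cable 2: Δx=1.5000, Δy=6.0000; L_2 = √(Δx²+Δy²) = 6.1847
cable 3: Δx=-2.5000, Δy=-2.0000; L_3 = √(Δx²+Δy²) = 3.2016
cable 4: Δx=-2.5000, Δy=6.0000; L_4 = √(Δx²+Δy²) = 6.5000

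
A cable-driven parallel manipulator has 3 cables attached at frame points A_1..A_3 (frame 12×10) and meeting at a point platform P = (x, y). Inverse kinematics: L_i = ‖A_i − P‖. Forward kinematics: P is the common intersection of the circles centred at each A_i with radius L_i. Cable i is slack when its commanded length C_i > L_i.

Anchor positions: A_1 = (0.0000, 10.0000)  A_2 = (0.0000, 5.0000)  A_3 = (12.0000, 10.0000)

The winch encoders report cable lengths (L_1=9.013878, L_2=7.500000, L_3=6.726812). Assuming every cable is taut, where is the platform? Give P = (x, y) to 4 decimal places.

each cable: (A_i−P)·(A_i−P) = L_i²; let c_i = ‖A_i‖²−L_i²
c_1 = 0.0000+100.0000−81.2500 = 18.7500
row 1: 0.0000x + 10.0000y = 50.0000  (c_2=-31.2500)
row 2: -24.0000x + 0.0000y = -180.0000  (c_3=198.7500)
Cramer on rows 1–2 → x = 7.5000, y = 5.0000

(7.5000, 5.0000)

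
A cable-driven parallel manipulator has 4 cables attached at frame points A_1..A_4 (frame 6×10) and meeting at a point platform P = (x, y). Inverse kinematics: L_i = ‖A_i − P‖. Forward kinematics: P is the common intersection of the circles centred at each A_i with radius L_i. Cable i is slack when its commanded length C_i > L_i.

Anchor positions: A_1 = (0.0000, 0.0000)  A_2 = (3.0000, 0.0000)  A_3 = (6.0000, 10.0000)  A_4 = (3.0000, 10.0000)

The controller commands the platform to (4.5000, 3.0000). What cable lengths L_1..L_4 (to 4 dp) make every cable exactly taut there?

cable 1: Δx=-4.5000, Δy=-3.0000; L_1 = √(Δx²+Δy²) = 5.4083
cable 2: Δx=-1.5000, Δy=-3.0000; L_2 = √(Δx²+Δy²) = 3.3541
cable 3: Δx=1.5000, Δy=7.0000; L_3 = √(Δx²+Δy²) = 7.1589
cable 4: Δx=-1.5000, Δy=7.0000; L_4 = √(Δx²+Δy²) = 7.1589

(5.4083, 3.3541, 7.1589, 7.1589)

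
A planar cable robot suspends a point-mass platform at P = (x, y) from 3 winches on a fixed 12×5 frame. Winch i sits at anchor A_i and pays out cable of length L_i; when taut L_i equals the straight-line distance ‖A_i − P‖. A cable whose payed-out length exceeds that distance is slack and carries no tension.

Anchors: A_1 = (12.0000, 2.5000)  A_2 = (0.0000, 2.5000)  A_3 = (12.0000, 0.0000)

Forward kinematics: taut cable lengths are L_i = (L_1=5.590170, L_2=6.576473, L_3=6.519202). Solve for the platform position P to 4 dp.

each cable: (A_i−P)·(A_i−P) = L_i²; let k_i = ‖A_i‖²−L_i²
k_1 = 144.0000+6.2500−31.2500 = 119.0000
row 1: 24.0000x + 0.0000y = 156.0000  (k_2=-37.0000)
row 2: 0.0000x + 5.0000y = 17.5000  (k_3=101.5000)
Cramer on rows 1–2 → x = 6.5000, y = 3.5000

(6.5000, 3.5000)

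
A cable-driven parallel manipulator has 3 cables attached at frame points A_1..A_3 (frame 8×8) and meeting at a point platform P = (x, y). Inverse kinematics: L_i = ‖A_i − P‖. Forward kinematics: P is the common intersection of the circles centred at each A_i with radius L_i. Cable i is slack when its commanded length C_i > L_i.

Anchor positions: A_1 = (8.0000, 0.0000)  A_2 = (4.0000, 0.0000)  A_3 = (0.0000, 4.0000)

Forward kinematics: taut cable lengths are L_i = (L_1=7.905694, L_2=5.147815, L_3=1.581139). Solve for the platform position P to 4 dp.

expand ‖A_i−P‖²=L_i² and subtract eq 1 (k_i ≔ ‖A_i‖²−L_i²)
k_1 = 64.0000+0.0000−62.5000 = 1.5000
eq1−eq2 → [8.0000  0.0000]·P = 12.0000
eq1−eq3 → [16.0000  -8.0000]·P = -12.0000
2×2 solve → P = (1.5000, 4.5000)

(1.5000, 4.5000)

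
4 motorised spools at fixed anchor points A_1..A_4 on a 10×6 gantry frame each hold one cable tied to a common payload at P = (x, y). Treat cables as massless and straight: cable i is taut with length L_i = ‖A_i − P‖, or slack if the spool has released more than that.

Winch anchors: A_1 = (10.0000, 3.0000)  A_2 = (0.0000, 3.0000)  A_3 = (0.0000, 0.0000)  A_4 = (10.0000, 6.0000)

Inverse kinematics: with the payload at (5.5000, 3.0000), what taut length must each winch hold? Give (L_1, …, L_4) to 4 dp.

L_1: Δ = A_1−P = (4.5000, 0.0000) → ‖Δ‖ = √20.2500 = 4.5000
L_2: Δ = A_2−P = (-5.5000, 0.0000) → ‖Δ‖ = √30.2500 = 5.5000
L_3: Δ = A_3−P = (-5.5000, -3.0000) → ‖Δ‖ = √39.2500 = 6.2650
L_4: Δ = A_4−P = (4.5000, 3.0000) → ‖Δ‖ = √29.2500 = 5.4083

(4.5000, 5.5000, 6.2650, 5.4083)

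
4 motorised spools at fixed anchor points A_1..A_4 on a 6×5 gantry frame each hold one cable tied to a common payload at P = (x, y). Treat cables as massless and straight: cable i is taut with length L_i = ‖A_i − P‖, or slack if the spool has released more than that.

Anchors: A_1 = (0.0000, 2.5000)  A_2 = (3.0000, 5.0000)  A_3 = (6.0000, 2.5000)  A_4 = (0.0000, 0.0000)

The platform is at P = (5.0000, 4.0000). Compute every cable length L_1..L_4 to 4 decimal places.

(5.2202, 2.2361, 1.8028, 6.4031)

L_1 = √((0.0000−5.0000)² + (2.5000−4.0000)²) = 5.2202
L_2 = √((3.0000−5.0000)² + (5.0000−4.0000)²) = 2.2361
L_3 = √((6.0000−5.0000)² + (2.5000−4.0000)²) = 1.8028
L_4 = √((0.0000−5.0000)² + (0.0000−4.0000)²) = 6.4031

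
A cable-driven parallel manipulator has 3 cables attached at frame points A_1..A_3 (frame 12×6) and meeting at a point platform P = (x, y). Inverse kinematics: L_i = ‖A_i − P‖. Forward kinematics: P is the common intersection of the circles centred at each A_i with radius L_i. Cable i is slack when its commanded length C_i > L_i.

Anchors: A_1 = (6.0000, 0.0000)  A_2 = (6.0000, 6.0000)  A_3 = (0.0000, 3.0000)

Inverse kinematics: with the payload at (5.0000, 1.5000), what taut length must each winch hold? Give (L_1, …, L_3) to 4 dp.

cable 1: Δx=1.0000, Δy=-1.5000; L_1 = √(Δx²+Δy²) = 1.8028
cable 2: Δx=1.0000, Δy=4.5000; L_2 = √(Δx²+Δy²) = 4.6098
cable 3: Δx=-5.0000, Δy=1.5000; L_3 = √(Δx²+Δy²) = 5.2202

(1.8028, 4.6098, 5.2202)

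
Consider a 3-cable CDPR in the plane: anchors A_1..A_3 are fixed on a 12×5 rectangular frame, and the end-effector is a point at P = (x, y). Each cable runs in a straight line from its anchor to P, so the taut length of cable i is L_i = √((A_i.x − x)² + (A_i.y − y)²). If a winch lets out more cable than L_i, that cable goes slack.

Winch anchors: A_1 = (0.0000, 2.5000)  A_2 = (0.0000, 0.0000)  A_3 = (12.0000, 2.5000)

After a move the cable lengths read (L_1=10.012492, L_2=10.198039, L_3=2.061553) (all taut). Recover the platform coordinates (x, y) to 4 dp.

(10.0000, 2.0000)

expand ‖A_i−P‖²=L_i² and subtract eq 1 (k_i ≔ ‖A_i‖²−L_i²)
k_1 = 0.0000+6.2500−100.2500 = -94.0000
eq1−eq2 → [0.0000  5.0000]·P = 10.0000
eq1−eq3 → [-24.0000  0.0000]·P = -240.0000
2×2 solve → P = (10.0000, 2.0000)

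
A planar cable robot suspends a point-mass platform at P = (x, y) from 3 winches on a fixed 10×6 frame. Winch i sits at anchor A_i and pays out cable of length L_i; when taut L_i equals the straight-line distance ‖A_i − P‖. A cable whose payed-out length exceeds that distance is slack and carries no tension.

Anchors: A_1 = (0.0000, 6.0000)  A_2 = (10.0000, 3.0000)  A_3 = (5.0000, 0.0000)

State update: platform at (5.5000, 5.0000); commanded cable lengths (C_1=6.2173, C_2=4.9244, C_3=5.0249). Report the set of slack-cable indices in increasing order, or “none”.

1

i=1: geometric 5.5902 vs commanded 6.2173 ⇒ slack
i=2: geometric 4.9244 vs commanded 4.9244 ⇒ taut
i=3: geometric 5.0249 vs commanded 5.0249 ⇒ taut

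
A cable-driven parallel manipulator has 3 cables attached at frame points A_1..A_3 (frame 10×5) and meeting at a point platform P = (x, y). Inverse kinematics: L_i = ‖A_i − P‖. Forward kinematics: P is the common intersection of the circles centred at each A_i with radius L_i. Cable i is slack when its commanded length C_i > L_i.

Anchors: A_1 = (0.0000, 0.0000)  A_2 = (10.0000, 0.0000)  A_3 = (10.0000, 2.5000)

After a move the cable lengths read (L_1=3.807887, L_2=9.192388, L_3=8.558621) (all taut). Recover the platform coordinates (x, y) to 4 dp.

(1.5000, 3.5000)

expand ‖A_i−P‖²=L_i² and subtract eq 1 (k_i ≔ ‖A_i‖²−L_i²)
k_1 = 0.0000+0.0000−14.5000 = -14.5000
eq1−eq2 → [-20.0000  0.0000]·P = -30.0000
eq1−eq3 → [-20.0000  -5.0000]·P = -47.5000
2×2 solve → P = (1.5000, 3.5000)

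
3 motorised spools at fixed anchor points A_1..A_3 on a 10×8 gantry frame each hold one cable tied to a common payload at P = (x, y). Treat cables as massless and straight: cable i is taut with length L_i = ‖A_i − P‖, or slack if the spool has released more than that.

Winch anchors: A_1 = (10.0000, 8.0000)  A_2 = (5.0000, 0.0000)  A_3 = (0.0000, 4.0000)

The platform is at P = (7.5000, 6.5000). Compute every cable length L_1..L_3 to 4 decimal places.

(2.9155, 6.9642, 7.9057)

cable 1: Δx=2.5000, Δy=1.5000; L_1 = √(Δx²+Δy²) = 2.9155
cable 2: Δx=-2.5000, Δy=-6.5000; L_2 = √(Δx²+Δy²) = 6.9642
cable 3: Δx=-7.5000, Δy=-2.5000; L_3 = √(Δx²+Δy²) = 7.9057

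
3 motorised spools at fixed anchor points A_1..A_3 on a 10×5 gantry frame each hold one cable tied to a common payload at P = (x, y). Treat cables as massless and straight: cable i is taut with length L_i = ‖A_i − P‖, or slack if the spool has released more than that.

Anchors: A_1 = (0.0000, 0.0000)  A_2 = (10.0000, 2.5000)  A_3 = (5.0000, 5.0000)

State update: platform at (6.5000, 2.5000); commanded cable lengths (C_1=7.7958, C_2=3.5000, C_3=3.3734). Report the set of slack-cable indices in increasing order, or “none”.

1, 3

i=1: geometric 6.9642 vs commanded 7.7958 ⇒ slack
i=2: geometric 3.5000 vs commanded 3.5000 ⇒ taut
i=3: geometric 2.9155 vs commanded 3.3734 ⇒ slack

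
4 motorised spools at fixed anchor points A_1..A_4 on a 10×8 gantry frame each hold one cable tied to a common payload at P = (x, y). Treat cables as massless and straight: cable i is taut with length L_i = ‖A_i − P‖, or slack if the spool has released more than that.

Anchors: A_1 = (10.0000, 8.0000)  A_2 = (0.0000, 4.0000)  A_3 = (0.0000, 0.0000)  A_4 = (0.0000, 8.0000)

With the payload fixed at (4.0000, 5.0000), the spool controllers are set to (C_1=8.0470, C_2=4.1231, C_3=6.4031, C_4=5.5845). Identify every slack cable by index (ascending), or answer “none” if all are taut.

1, 4

i=1: geometric 6.7082 vs commanded 8.0470 ⇒ slack
i=2: geometric 4.1231 vs commanded 4.1231 ⇒ taut
i=3: geometric 6.4031 vs commanded 6.4031 ⇒ taut
i=4: geometric 5.0000 vs commanded 5.5845 ⇒ slack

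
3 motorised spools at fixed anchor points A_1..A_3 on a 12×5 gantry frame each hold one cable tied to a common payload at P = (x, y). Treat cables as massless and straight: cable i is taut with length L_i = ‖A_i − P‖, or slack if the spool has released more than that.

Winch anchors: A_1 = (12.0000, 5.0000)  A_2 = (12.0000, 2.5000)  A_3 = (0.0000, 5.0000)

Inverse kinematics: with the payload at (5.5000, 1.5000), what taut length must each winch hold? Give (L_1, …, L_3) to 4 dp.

(7.3824, 6.5765, 6.5192)

L_1: Δ = A_1−P = (6.5000, 3.5000) → ‖Δ‖ = √54.5000 = 7.3824
L_2: Δ = A_2−P = (6.5000, 1.0000) → ‖Δ‖ = √43.2500 = 6.5765
L_3: Δ = A_3−P = (-5.5000, 3.5000) → ‖Δ‖ = √42.5000 = 6.5192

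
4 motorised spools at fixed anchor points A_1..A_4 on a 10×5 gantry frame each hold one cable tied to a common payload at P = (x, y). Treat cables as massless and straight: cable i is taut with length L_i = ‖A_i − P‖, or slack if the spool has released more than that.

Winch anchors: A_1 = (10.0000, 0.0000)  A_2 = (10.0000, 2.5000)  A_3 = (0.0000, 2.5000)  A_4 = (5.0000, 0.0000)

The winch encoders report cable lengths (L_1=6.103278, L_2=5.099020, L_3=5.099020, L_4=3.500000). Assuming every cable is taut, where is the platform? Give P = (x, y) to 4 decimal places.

(5.0000, 3.5000)

expand ‖A_i−P‖²=L_i² and subtract eq 1 (k_i ≔ ‖A_i‖²−L_i²)
k_1 = 100.0000+0.0000−37.2500 = 62.7500
eq1−eq2 → [0.0000  -5.0000]·P = -17.5000
eq1−eq3 → [20.0000  -5.0000]·P = 82.5000
eq1−eq4 → [10.0000  0.0000]·P = 50.0000
2×2 solve → P = (5.0000, 3.5000)
check cable 4: ‖A_4−P‖² = 12.2500 ≈ L_4² = 12.2500 ✓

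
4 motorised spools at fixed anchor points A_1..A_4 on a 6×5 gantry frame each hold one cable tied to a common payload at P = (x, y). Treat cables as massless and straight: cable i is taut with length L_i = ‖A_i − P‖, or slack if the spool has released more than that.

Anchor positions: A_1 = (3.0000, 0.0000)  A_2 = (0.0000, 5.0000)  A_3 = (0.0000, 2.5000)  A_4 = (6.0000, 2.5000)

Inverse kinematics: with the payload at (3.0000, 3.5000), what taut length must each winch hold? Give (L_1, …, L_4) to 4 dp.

(3.5000, 3.3541, 3.1623, 3.1623)

L_1 = √((3.0000−3.0000)² + (0.0000−3.5000)²) = 3.5000
L_2 = √((0.0000−3.0000)² + (5.0000−3.5000)²) = 3.3541
L_3 = √((0.0000−3.0000)² + (2.5000−3.5000)²) = 3.1623
L_4 = √((6.0000−3.0000)² + (2.5000−3.5000)²) = 3.1623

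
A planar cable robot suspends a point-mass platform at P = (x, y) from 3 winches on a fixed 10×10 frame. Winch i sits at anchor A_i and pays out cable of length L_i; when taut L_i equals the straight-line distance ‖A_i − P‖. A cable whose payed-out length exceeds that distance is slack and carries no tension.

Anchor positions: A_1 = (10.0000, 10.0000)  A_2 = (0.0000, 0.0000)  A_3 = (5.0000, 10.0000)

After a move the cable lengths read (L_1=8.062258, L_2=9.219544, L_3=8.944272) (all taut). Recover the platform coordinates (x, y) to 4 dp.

(9.0000, 2.0000)

expand ‖A_i−P‖²=L_i² and subtract eq 1 (q_i ≔ ‖A_i‖²−L_i²)
q_1 = 100.0000+100.0000−65.0000 = 135.0000
eq1−eq2 → [20.0000  20.0000]·P = 220.0000
eq1−eq3 → [10.0000  0.0000]·P = 90.0000
2×2 solve → P = (9.0000, 2.0000)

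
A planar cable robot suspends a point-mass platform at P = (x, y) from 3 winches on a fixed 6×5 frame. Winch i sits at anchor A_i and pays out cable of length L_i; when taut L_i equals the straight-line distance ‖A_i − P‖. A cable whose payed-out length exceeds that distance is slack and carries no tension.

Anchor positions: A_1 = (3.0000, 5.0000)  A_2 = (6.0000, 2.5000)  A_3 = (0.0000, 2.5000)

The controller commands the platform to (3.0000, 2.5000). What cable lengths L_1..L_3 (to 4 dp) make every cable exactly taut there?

(2.5000, 3.0000, 3.0000)

cable 1: Δx=0.0000, Δy=2.5000; L_1 = √(Δx²+Δy²) = 2.5000
cable 2: Δx=3.0000, Δy=0.0000; L_2 = √(Δx²+Δy²) = 3.0000
cable 3: Δx=-3.0000, Δy=0.0000; L_3 = √(Δx²+Δy²) = 3.0000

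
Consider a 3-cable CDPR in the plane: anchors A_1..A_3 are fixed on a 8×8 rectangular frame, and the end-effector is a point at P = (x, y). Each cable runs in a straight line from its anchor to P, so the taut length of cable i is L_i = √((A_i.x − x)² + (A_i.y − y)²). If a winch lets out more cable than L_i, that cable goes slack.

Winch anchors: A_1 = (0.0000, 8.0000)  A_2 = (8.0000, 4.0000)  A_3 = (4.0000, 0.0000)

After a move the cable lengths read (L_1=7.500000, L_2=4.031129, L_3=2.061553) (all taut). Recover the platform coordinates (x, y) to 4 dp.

(4.5000, 2.0000)

expand ‖A_i−P‖²=L_i² and subtract eq 1 (k_i ≔ ‖A_i‖²−L_i²)
k_1 = 0.0000+64.0000−56.2500 = 7.7500
eq1−eq2 → [-16.0000  8.0000]·P = -56.0000
eq1−eq3 → [-8.0000  16.0000]·P = -4.0000
2×2 solve → P = (4.5000, 2.0000)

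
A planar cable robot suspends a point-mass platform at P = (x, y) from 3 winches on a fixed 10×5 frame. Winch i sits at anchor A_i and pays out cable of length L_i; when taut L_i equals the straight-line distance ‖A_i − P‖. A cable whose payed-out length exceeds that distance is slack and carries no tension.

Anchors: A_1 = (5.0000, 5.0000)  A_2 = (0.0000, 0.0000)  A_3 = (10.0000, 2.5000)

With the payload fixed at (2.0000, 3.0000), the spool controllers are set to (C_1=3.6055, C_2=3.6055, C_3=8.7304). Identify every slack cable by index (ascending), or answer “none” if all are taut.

3

i=1: geometric 3.6056 vs commanded 3.6055 ⇒ taut
i=2: geometric 3.6056 vs commanded 3.6055 ⇒ taut
i=3: geometric 8.0156 vs commanded 8.7304 ⇒ slack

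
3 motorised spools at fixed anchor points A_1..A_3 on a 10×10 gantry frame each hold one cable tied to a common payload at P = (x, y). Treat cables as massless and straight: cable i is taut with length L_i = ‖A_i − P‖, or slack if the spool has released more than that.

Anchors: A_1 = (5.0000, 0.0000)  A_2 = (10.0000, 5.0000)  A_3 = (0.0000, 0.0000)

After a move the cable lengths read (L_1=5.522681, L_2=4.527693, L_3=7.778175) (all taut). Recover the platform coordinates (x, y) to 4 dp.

(5.5000, 5.5000)

circle eqns → linear via eq_j − eq_1; set k_j = A_j·A_j − L_j²
k_1 = 25.0000+0.0000−30.5000 = -5.5000
-10.0000·x − 10.0000·y = k_1−k_2 = -110.0000
10.0000·x + 0.0000·y = k_1−k_3 = 55.0000
solve first two rows → x=5.5000, y=5.5000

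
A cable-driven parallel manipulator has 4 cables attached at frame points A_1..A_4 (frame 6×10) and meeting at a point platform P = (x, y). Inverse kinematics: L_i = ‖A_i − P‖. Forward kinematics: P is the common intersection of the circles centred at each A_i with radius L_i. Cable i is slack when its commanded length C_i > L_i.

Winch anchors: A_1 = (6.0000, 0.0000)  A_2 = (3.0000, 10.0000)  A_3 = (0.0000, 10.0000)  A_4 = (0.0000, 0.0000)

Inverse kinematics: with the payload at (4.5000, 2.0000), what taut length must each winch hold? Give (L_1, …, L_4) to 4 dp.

cable 1: Δx=1.5000, Δy=-2.0000; L_1 = √(Δx²+Δy²) = 2.5000
cable 2: Δx=-1.5000, Δy=8.0000; L_2 = √(Δx²+Δy²) = 8.1394
cable 3: Δx=-4.5000, Δy=8.0000; L_3 = √(Δx²+Δy²) = 9.1788
cable 4: Δx=-4.5000, Δy=-2.0000; L_4 = √(Δx²+Δy²) = 4.9244

(2.5000, 8.1394, 9.1788, 4.9244)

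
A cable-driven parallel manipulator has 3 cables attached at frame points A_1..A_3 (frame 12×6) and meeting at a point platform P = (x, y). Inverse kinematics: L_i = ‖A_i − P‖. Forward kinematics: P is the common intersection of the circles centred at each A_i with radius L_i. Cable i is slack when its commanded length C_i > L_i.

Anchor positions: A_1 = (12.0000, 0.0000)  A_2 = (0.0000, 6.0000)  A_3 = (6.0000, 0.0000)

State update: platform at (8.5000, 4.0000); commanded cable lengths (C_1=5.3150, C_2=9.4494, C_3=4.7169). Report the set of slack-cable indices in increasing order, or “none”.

cable 1: L_1 = ‖A_1−P‖ = 5.3151;  C_1 = 5.3150 → taut
cable 2: L_2 = ‖A_2−P‖ = 8.7321;  C_2 = 9.4494 → slack
cable 3: L_3 = ‖A_3−P‖ = 4.7170;  C_3 = 4.7169 → taut

2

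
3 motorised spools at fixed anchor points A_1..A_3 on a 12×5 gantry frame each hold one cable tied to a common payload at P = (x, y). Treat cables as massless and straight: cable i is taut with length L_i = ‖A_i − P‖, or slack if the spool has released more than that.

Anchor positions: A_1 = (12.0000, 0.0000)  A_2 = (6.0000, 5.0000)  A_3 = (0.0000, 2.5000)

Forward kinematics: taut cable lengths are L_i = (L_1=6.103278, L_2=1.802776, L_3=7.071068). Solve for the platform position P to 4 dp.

circle eqns → linear via eq_j − eq_1; set q_j = A_j·A_j − L_j²
q_1 = 144.0000+0.0000−37.2500 = 106.7500
12.0000·x − 10.0000·y = q_1−q_2 = 49.0000
24.0000·x − 5.0000·y = q_1−q_3 = 150.5000
solve first two rows → x=7.0000, y=3.5000

(7.0000, 3.5000)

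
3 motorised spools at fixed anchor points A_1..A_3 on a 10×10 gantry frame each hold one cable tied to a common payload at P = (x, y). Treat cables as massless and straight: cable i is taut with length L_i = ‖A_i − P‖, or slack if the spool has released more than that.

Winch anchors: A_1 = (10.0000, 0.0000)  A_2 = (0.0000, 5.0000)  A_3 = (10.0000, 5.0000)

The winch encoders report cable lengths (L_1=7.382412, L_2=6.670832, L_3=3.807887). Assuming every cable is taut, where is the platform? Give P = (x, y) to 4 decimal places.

(6.5000, 6.5000)

each cable: (A_i−P)·(A_i−P) = L_i²; let q_i = ‖A_i‖²−L_i²
q_1 = 100.0000+0.0000−54.5000 = 45.5000
row 1: 20.0000x − 10.0000y = 65.0000  (q_2=-19.5000)
row 2: 0.0000x − 10.0000y = -65.0000  (q_3=110.5000)
Cramer on rows 1–2 → x = 6.5000, y = 6.5000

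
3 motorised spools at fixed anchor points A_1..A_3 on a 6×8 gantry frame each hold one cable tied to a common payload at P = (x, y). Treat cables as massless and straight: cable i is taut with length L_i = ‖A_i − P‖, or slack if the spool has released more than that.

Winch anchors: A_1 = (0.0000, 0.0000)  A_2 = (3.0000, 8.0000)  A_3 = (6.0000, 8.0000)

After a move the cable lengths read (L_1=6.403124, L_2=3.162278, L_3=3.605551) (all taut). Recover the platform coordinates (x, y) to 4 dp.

(4.0000, 5.0000)

expand ‖A_i−P‖²=L_i² and subtract eq 1 (c_i ≔ ‖A_i‖²−L_i²)
c_1 = 0.0000+0.0000−41.0000 = -41.0000
eq1−eq2 → [-6.0000  -16.0000]·P = -104.0000
eq1−eq3 → [-12.0000  -16.0000]·P = -128.0000
2×2 solve → P = (4.0000, 5.0000)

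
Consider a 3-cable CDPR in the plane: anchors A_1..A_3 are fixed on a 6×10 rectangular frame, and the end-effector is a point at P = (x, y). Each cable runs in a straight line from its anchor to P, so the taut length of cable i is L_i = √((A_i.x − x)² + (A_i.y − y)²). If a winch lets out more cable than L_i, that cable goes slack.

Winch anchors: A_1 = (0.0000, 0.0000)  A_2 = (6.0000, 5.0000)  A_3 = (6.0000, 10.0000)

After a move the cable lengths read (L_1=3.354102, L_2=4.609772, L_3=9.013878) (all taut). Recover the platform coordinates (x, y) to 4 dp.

circle eqns → linear via eq_j − eq_1; set c_j = A_j·A_j − L_j²
c_1 = 0.0000+0.0000−11.2500 = -11.2500
-12.0000·x − 10.0000·y = c_1−c_2 = -51.0000
-12.0000·x − 20.0000·y = c_1−c_3 = -66.0000
solve first two rows → x=3.0000, y=1.5000

(3.0000, 1.5000)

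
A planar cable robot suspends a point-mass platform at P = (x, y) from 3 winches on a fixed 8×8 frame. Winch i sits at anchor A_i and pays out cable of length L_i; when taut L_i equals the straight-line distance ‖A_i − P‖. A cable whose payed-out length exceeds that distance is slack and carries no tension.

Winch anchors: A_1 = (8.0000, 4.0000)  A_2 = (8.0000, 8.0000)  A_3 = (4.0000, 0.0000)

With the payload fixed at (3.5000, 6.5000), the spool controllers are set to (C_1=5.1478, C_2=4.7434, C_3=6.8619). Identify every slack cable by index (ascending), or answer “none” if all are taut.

i=1: geometric 5.1478 vs commanded 5.1478 ⇒ taut
i=2: geometric 4.7434 vs commanded 4.7434 ⇒ taut
i=3: geometric 6.5192 vs commanded 6.8619 ⇒ slack

3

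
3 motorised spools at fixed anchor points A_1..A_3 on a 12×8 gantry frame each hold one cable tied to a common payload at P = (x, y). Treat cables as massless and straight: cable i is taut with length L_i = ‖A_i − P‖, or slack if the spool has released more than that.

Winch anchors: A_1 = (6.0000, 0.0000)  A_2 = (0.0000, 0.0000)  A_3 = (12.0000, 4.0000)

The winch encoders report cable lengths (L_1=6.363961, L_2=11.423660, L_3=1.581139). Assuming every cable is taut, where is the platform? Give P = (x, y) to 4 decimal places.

expand ‖A_i−P‖²=L_i² and subtract eq 1 (c_i ≔ ‖A_i‖²−L_i²)
c_1 = 36.0000+0.0000−40.5000 = -4.5000
eq1−eq2 → [12.0000  0.0000]·P = 126.0000
eq1−eq3 → [-12.0000  -8.0000]·P = -162.0000
2×2 solve → P = (10.5000, 4.5000)

(10.5000, 4.5000)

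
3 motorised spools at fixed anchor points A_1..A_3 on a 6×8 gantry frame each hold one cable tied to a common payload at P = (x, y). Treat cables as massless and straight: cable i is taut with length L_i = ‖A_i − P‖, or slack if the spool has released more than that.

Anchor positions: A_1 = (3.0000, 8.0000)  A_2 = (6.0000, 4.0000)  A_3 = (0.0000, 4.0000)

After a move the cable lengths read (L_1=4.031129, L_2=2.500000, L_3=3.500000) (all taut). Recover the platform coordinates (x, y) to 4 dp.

(3.5000, 4.0000)

each cable: (A_i−P)·(A_i−P) = L_i²; let k_i = ‖A_i‖²−L_i²
k_1 = 9.0000+64.0000−16.2500 = 56.7500
row 1: -6.0000x + 8.0000y = 11.0000  (k_2=45.7500)
row 2: 6.0000x + 8.0000y = 53.0000  (k_3=3.7500)
Cramer on rows 1–2 → x = 3.5000, y = 4.0000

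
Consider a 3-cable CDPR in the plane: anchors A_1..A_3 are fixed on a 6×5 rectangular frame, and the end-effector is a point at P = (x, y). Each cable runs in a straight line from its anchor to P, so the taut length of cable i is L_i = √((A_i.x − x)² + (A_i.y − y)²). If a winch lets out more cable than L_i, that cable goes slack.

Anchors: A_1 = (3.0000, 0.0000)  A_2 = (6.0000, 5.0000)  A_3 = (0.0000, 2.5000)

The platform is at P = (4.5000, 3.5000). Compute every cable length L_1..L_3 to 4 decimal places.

cable 1: Δx=-1.5000, Δy=-3.5000; L_1 = √(Δx²+Δy²) = 3.8079
cable 2: Δx=1.5000, Δy=1.5000; L_2 = √(Δx²+Δy²) = 2.1213
cable 3: Δx=-4.5000, Δy=-1.0000; L_3 = √(Δx²+Δy²) = 4.6098

(3.8079, 2.1213, 4.6098)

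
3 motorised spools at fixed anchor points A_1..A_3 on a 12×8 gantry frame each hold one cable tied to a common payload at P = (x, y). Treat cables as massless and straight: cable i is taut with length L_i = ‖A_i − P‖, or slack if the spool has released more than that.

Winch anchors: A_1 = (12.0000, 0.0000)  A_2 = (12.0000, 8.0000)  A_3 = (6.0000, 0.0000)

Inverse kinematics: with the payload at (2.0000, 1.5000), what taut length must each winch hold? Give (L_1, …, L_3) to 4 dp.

cable 1: Δx=10.0000, Δy=-1.5000; L_1 = √(Δx²+Δy²) = 10.1119
cable 2: Δx=10.0000, Δy=6.5000; L_2 = √(Δx²+Δy²) = 11.9269
cable 3: Δx=4.0000, Δy=-1.5000; L_3 = √(Δx²+Δy²) = 4.2720

(10.1119, 11.9269, 4.2720)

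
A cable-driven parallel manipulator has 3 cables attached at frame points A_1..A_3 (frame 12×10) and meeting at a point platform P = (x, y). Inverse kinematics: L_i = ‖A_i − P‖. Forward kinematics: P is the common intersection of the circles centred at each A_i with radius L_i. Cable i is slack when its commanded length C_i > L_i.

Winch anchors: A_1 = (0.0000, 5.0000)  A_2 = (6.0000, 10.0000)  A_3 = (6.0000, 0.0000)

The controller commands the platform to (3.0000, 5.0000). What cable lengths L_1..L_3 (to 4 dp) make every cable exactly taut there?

(3.0000, 5.8310, 5.8310)

L_1 = √((0.0000−3.0000)² + (5.0000−5.0000)²) = 3.0000
L_2 = √((6.0000−3.0000)² + (10.0000−5.0000)²) = 5.8310
L_3 = √((6.0000−3.0000)² + (0.0000−5.0000)²) = 5.8310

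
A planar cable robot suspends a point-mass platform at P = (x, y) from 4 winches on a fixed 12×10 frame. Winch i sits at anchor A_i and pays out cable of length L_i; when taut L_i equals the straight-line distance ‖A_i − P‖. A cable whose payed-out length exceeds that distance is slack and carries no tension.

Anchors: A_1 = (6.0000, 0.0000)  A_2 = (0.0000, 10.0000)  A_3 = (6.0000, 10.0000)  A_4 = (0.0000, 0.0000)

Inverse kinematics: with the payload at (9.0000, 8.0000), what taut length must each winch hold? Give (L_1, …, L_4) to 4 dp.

(8.5440, 9.2195, 3.6056, 12.0416)

cable 1: Δx=-3.0000, Δy=-8.0000; L_1 = √(Δx²+Δy²) = 8.5440
cable 2: Δx=-9.0000, Δy=2.0000; L_2 = √(Δx²+Δy²) = 9.2195
cable 3: Δx=-3.0000, Δy=2.0000; L_3 = √(Δx²+Δy²) = 3.6056
cable 4: Δx=-9.0000, Δy=-8.0000; L_4 = √(Δx²+Δy²) = 12.0416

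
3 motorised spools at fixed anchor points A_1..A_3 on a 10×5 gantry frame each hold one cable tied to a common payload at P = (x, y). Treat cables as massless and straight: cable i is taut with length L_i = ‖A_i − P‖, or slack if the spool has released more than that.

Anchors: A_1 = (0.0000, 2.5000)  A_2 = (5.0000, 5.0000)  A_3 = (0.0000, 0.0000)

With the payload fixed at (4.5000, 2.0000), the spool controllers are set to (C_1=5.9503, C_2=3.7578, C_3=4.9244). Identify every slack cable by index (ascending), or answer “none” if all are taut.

1, 2

cable 1: √((-4.5000)²+(0.5000)²)=4.5277, C_1=5.9503: slack
cable 2: √((0.5000)²+(3.0000)²)=3.0414, C_2=3.7578: slack
cable 3: √((-4.5000)²+(-2.0000)²)=4.9244, C_3=4.9244: taut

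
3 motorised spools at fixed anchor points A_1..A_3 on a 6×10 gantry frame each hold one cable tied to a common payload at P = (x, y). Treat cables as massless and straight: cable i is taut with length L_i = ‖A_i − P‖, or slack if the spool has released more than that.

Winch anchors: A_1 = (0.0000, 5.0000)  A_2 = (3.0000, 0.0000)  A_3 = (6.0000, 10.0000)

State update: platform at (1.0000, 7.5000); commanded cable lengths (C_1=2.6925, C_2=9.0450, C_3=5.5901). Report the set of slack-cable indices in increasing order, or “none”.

cable 1: √((-1.0000)²+(-2.5000)²)=2.6926, C_1=2.6925: taut
cable 2: √((2.0000)²+(-7.5000)²)=7.7621, C_2=9.0450: slack
cable 3: √((5.0000)²+(2.5000)²)=5.5902, C_3=5.5901: taut

2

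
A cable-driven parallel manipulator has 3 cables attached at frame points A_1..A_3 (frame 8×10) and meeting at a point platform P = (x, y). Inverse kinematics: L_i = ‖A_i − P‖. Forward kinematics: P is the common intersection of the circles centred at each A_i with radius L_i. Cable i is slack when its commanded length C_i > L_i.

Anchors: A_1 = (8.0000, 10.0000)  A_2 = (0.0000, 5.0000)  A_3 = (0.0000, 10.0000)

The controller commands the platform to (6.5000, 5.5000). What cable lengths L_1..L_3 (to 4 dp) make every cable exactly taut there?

L_1: Δ = A_1−P = (1.5000, 4.5000) → ‖Δ‖ = √22.5000 = 4.7434
L_2: Δ = A_2−P = (-6.5000, -0.5000) → ‖Δ‖ = √42.5000 = 6.5192
L_3: Δ = A_3−P = (-6.5000, 4.5000) → ‖Δ‖ = √62.5000 = 7.9057

(4.7434, 6.5192, 7.9057)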